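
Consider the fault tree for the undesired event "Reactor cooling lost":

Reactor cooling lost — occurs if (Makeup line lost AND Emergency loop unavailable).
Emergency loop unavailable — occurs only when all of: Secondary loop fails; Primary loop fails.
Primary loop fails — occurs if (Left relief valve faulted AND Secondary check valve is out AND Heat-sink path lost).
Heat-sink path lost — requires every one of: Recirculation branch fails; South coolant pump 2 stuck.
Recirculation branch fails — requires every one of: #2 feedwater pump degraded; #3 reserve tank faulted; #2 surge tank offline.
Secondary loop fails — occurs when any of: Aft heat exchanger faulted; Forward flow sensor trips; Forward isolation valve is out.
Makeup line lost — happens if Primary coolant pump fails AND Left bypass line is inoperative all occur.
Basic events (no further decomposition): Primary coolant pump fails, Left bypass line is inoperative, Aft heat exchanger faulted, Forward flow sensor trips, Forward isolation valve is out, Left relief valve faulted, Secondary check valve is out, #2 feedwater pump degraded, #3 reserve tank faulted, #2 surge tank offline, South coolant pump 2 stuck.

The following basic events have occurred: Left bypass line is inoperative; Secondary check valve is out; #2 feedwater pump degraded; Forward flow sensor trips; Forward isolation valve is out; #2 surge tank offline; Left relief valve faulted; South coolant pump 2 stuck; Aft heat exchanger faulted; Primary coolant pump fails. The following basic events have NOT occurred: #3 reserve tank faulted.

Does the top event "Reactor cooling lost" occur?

Makeup line lost [AND]: Primary coolant pump fails=occurs, Left bypass line is inoperative=occurs → all inputs occur → occurs.
Secondary loop fails [OR]: Aft heat exchanger faulted=occurs, Forward flow sensor trips=occurs, Forward isolation valve is out=occurs → at least one input occurs → occurs.
Recirculation branch fails [AND]: #2 feedwater pump degraded=occurs, #3 reserve tank faulted=not, #2 surge tank offline=occurs → not all inputs occur → does not occur.
Heat-sink path lost [AND]: Recirculation branch fails=not, South coolant pump 2 stuck=occurs → not all inputs occur → does not occur.
Primary loop fails [AND]: Left relief valve faulted=occurs, Secondary check valve is out=occurs, Heat-sink path lost=not → not all inputs occur → does not occur.
Emergency loop unavailable [AND]: Secondary loop fails=occurs, Primary loop fails=not → not all inputs occur → does not occur.
Reactor cooling lost [AND]: Makeup line lost=occurs, Emergency loop unavailable=not → not all inputs occur → does not occur.

No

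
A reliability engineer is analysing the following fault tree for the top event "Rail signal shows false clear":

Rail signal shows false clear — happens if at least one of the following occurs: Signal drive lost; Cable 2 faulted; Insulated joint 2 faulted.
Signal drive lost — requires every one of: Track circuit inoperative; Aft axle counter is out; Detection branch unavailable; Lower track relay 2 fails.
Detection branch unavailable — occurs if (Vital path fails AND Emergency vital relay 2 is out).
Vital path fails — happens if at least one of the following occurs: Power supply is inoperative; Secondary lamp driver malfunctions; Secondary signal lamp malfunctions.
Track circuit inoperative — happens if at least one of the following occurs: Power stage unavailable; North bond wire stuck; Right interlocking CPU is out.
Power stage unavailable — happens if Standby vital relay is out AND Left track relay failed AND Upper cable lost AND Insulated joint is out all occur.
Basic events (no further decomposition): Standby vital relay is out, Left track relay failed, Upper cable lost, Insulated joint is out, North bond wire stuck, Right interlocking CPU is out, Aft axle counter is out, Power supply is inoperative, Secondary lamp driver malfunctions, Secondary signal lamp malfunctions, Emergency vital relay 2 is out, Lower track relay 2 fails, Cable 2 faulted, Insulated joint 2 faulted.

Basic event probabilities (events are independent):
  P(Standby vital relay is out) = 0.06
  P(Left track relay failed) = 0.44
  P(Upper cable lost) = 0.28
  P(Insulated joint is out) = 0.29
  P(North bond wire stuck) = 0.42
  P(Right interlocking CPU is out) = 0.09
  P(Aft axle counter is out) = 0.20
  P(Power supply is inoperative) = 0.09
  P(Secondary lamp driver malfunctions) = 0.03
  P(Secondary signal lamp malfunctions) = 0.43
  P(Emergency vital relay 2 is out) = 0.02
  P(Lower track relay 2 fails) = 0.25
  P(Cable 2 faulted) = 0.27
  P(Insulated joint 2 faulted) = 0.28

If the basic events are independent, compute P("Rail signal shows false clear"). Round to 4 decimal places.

P(Power stage unavailable) [AND] = 0.06 × 0.44 × 0.28 × 0.29 = 0.002144
P(Track circuit inoperative) [OR] = 1 − (1−0.002144) × (1−0.42) × (1−0.09) = 0.473332
P(Vital path fails) [OR] = 1 − (1−0.09) × (1−0.03) × (1−0.43) = 0.496861
P(Detection branch unavailable) [AND] = 0.496861 × 0.02 = 0.009937
P(Signal drive lost) [AND] = 0.473332 × 0.20 × 0.009937 × 0.25 = 0.000235
P(Rail signal shows false clear) [OR] = 1 − (1−0.000235) × (1−0.27) × (1−0.28) = 0.474524
Rounded to 4 decimal places: P(Rail signal shows false clear) ≈ 0.4745.

0.4745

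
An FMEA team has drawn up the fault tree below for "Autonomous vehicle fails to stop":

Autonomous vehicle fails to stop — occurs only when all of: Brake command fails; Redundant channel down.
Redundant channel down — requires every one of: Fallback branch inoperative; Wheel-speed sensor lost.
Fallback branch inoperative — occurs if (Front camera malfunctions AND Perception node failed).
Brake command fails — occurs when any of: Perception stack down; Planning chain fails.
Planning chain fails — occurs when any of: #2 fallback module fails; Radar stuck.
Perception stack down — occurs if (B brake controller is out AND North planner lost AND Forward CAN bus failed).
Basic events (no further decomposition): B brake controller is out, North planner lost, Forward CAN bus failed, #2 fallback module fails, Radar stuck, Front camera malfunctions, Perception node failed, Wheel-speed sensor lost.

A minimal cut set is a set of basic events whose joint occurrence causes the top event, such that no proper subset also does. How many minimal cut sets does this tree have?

3

Perception stack down [AND]: one cut set from each child combined → 1 × 1 × 1 = 1 cut set(s).
Planning chain fails [OR]: union of children's cut sets → 2 cut set(s).
Brake command fails [OR]: union of children's cut sets → 3 cut set(s).
Fallback branch inoperative [AND]: one cut set from each child combined → 1 × 1 = 1 cut set(s).
Redundant channel down [AND]: one cut set from each child combined → 1 × 1 = 1 cut set(s).
Autonomous vehicle fails to stop [AND]: one cut set from each child combined → 3 × 1 = 3 cut set(s).
Minimal cut sets: {B brake controller is out, Forward CAN bus failed, Front camera malfunctions, North planner lost, Perception node failed, Wheel-speed sensor lost}; {#2 fallback module fails, Front camera malfunctions, Perception node failed, Wheel-speed sensor lost}; {Front camera malfunctions, Perception node failed, Radar stuck, Wheel-speed sensor lost}.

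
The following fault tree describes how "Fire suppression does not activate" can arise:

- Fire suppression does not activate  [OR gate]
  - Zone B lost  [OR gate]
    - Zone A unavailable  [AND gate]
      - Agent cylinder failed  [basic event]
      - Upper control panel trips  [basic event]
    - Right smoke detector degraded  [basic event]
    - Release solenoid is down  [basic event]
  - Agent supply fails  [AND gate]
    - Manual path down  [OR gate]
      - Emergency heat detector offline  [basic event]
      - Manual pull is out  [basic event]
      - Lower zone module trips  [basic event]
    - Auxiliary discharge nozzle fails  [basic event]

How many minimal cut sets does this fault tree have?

6

Zone A unavailable [AND]: one cut set from each child combined → 1 × 1 = 1 cut set(s).
Zone B lost [OR]: union of children's cut sets → 3 cut set(s).
Manual path down [OR]: union of children's cut sets → 3 cut set(s).
Agent supply fails [AND]: one cut set from each child combined → 3 × 1 = 3 cut set(s).
Fire suppression does not activate [OR]: union of children's cut sets → 6 cut set(s).
Minimal cut sets: {Agent cylinder failed, Upper control panel trips}; {Right smoke detector degraded}; {Release solenoid is down}; {Auxiliary discharge nozzle fails, Emergency heat detector offline}; {Auxiliary discharge nozzle fails, Manual pull is out}; {Auxiliary discharge nozzle fails, Lower zone module trips}.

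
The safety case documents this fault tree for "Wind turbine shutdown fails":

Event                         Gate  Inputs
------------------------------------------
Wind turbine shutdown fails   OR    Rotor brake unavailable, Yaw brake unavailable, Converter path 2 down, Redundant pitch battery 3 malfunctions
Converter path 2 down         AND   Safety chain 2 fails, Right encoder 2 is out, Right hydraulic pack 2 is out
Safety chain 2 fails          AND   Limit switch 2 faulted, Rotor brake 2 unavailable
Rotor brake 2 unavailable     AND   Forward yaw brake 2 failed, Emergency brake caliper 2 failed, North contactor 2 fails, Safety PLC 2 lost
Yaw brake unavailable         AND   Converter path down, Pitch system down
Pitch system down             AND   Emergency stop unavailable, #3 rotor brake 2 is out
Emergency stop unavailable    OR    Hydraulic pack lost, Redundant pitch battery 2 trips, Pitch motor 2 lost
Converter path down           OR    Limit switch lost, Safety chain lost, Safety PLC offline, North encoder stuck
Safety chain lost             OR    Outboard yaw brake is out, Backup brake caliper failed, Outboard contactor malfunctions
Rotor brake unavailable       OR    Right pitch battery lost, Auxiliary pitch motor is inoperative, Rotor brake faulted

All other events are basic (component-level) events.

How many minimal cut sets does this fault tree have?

23

Rotor brake unavailable [OR]: union of children's cut sets → 3 cut set(s).
Safety chain lost [OR]: union of children's cut sets → 3 cut set(s).
Converter path down [OR]: union of children's cut sets → 6 cut set(s).
Emergency stop unavailable [OR]: union of children's cut sets → 3 cut set(s).
Pitch system down [AND]: one cut set from each child combined → 3 × 1 = 3 cut set(s).
Yaw brake unavailable [AND]: one cut set from each child combined → 6 × 3 = 18 cut set(s).
Rotor brake 2 unavailable [AND]: one cut set from each child combined → 1 × 1 × 1 × 1 = 1 cut set(s).
Safety chain 2 fails [AND]: one cut set from each child combined → 1 × 1 = 1 cut set(s).
Converter path 2 down [AND]: one cut set from each child combined → 1 × 1 × 1 = 1 cut set(s).
Wind turbine shutdown fails [OR]: union of children's cut sets → 23 cut set(s).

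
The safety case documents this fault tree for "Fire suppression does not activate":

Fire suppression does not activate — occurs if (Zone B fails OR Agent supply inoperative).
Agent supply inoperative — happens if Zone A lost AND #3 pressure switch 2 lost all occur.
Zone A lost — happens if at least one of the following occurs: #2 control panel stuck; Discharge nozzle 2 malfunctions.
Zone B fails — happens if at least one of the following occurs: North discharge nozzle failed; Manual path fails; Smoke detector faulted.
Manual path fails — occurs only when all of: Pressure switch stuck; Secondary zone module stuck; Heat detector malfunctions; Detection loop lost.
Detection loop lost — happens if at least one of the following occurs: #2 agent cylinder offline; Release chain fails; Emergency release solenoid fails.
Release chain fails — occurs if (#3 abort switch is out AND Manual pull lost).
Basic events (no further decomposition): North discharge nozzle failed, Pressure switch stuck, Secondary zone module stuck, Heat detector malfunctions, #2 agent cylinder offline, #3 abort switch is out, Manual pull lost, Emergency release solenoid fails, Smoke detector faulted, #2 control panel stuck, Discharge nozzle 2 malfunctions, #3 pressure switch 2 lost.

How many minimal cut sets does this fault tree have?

7

Release chain fails [AND]: one cut set from each child combined → 1 × 1 = 1 cut set(s).
Detection loop lost [OR]: union of children's cut sets → 3 cut set(s).
Manual path fails [AND]: one cut set from each child combined → 1 × 1 × 1 × 3 = 3 cut set(s).
Zone B fails [OR]: union of children's cut sets → 5 cut set(s).
Zone A lost [OR]: union of children's cut sets → 2 cut set(s).
Agent supply inoperative [AND]: one cut set from each child combined → 2 × 1 = 2 cut set(s).
Fire suppression does not activate [OR]: union of children's cut sets → 7 cut set(s).
Minimal cut sets: {North discharge nozzle failed}; {#2 agent cylinder offline, Heat detector malfunctions, Pressure switch stuck, Secondary zone module stuck}; {#3 abort switch is out, Heat detector malfunctions, Manual pull lost, Pressure switch stuck, Secondary zone module stuck}; {Emergency release solenoid fails, Heat detector malfunctions, Pressure switch stuck, Secondary zone module stuck}; {Smoke detector faulted}; {#2 control panel stuck, #3 pressure switch 2 lost}; {#3 pressure switch 2 lost, Discharge nozzle 2 malfunctions}.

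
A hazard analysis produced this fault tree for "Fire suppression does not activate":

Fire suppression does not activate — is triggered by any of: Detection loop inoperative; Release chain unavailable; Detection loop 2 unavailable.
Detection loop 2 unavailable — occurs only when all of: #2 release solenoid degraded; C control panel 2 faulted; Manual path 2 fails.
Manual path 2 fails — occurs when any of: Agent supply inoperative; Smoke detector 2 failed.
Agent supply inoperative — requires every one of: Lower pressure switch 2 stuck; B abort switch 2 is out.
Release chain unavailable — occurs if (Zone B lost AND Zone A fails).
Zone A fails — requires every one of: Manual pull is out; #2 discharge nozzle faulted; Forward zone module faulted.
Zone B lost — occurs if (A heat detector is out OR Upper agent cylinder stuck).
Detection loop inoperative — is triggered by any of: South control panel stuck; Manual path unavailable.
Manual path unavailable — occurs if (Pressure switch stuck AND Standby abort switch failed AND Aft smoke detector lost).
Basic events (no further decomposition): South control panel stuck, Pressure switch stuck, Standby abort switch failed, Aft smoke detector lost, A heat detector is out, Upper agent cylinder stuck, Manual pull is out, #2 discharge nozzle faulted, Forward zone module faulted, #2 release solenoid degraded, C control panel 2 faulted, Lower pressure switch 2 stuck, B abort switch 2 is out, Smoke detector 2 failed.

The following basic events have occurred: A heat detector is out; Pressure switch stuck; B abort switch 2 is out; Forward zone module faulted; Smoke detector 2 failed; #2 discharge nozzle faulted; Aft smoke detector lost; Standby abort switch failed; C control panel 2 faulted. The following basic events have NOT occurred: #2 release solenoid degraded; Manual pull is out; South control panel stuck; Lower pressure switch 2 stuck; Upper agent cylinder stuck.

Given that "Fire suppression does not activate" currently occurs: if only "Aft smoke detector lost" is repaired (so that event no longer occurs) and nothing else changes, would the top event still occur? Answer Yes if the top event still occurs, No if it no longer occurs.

No

Counterfactual: set "Aft smoke detector lost" to not occurred.
Manual path unavailable [AND]: Pressure switch stuck=occurs, Standby abort switch failed=occurs, Aft smoke detector lost=not → not all inputs occur → does not occur.
Detection loop inoperative [OR]: South control panel stuck=not, Manual path unavailable=not → no input occurs → does not occur.
Zone B lost [OR]: A heat detector is out=occurs, Upper agent cylinder stuck=not → at least one input occurs → occurs.
Zone A fails [AND]: Manual pull is out=not, #2 discharge nozzle faulted=occurs, Forward zone module faulted=occurs → not all inputs occur → does not occur.
Release chain unavailable [AND]: Zone B lost=occurs, Zone A fails=not → not all inputs occur → does not occur.
Agent supply inoperative [AND]: Lower pressure switch 2 stuck=not, B abort switch 2 is out=occurs → not all inputs occur → does not occur.
Manual path 2 fails [OR]: Agent supply inoperative=not, Smoke detector 2 failed=occurs → at least one input occurs → occurs.
Detection loop 2 unavailable [AND]: #2 release solenoid degraded=not, C control panel 2 faulted=occurs, Manual path 2 fails=occurs → not all inputs occur → does not occur.
Fire suppression does not activate [OR]: Detection loop inoperative=not, Release chain unavailable=not, Detection loop 2 unavailable=not → no input occurs → does not occur.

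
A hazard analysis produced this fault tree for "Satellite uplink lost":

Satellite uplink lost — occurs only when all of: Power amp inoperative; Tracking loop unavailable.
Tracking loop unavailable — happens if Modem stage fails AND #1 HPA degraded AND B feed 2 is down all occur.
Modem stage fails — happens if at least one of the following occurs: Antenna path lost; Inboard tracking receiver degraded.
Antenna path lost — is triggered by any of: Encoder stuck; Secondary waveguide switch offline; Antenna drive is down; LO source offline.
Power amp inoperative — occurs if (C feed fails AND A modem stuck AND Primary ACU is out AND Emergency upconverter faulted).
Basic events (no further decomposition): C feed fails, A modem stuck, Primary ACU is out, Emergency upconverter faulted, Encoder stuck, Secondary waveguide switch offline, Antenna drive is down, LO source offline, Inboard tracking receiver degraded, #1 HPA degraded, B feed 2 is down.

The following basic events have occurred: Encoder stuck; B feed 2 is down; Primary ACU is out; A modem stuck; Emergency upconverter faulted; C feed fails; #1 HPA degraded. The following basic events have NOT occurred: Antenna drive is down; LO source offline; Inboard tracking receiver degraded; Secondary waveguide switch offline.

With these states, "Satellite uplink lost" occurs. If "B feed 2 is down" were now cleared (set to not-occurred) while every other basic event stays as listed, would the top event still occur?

Counterfactual: set "B feed 2 is down" to not occurred.
Power amp inoperative [AND]: C feed fails=occurs, A modem stuck=occurs, Primary ACU is out=occurs, Emergency upconverter faulted=occurs → all inputs occur → occurs.
Antenna path lost [OR]: Encoder stuck=occurs, Secondary waveguide switch offline=not, Antenna drive is down=not, LO source offline=not → at least one input occurs → occurs.
Modem stage fails [OR]: Antenna path lost=occurs, Inboard tracking receiver degraded=not → at least one input occurs → occurs.
Tracking loop unavailable [AND]: Modem stage fails=occurs, #1 HPA degraded=occurs, B feed 2 is down=not → not all inputs occur → does not occur.
Satellite uplink lost [AND]: Power amp inoperative=occurs, Tracking loop unavailable=not → not all inputs occur → does not occur.

No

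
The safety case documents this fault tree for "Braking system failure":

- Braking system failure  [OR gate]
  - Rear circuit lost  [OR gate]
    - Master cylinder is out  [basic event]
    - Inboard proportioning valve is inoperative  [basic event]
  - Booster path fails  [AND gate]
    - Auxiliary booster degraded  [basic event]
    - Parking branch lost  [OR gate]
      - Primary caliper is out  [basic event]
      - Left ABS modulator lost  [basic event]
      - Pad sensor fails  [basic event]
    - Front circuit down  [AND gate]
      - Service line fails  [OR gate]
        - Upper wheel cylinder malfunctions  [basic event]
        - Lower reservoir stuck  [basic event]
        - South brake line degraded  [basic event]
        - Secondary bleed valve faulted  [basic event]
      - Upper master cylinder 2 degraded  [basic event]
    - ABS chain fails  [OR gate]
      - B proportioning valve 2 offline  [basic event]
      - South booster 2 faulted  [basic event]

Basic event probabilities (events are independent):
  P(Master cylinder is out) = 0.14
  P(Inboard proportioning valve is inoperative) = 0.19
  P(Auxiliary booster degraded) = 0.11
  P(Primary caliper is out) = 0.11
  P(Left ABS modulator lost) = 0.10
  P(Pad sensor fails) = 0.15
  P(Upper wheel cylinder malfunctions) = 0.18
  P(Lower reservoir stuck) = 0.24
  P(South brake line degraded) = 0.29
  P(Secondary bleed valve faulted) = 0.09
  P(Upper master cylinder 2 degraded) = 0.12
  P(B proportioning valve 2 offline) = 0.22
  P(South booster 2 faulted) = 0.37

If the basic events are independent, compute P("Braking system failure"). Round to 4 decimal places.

0.3043

P(Rear circuit lost) [OR] = 1 − (1−0.14) × (1−0.19) = 0.303400
P(Parking branch lost) [OR] = 1 − (1−0.11) × (1−0.10) × (1−0.15) = 0.319150
P(Service line fails) [OR] = 1 − (1−0.18) × (1−0.24) × (1−0.29) × (1−0.09) = 0.597350
P(Front circuit down) [AND] = 0.597350 × 0.12 = 0.071682
P(ABS chain fails) [OR] = 1 − (1−0.22) × (1−0.37) = 0.508600
P(Booster path fails) [AND] = 0.11 × 0.319150 × 0.071682 × 0.508600 = 0.001280
P(Braking system failure) [OR] = 1 − (1−0.303400) × (1−0.001280) = 0.304292
Rounded to 4 decimal places: P(Braking system failure) ≈ 0.3043.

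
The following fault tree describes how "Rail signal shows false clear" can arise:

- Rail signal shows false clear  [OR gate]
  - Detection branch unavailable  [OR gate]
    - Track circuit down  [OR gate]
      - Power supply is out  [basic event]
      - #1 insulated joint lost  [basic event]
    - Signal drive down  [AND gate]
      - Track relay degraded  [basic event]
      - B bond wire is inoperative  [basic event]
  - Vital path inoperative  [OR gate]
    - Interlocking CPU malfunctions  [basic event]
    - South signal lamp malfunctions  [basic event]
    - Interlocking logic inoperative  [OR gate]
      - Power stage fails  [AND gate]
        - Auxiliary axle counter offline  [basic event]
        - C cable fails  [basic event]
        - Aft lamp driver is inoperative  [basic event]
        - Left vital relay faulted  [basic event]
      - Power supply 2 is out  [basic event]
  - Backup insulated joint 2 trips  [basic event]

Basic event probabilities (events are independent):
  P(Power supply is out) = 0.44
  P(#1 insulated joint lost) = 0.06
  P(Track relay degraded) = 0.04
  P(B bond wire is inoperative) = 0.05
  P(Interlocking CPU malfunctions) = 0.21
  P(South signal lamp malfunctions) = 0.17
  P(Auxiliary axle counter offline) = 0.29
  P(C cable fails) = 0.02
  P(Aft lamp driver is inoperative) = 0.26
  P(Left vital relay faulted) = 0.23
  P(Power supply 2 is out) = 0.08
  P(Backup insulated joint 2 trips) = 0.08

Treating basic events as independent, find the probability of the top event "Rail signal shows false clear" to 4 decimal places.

P(Track circuit down) [OR] = 1 − (1−0.44) × (1−0.06) = 0.473600
P(Signal drive down) [AND] = 0.04 × 0.05 = 0.002000
P(Detection branch unavailable) [OR] = 1 − (1−0.473600) × (1−0.002000) = 0.474653
P(Power stage fails) [AND] = 0.29 × 0.02 × 0.26 × 0.23 = 0.000347
P(Interlocking logic inoperative) [OR] = 1 − (1−0.000347) × (1−0.08) = 0.080319
P(Vital path inoperative) [OR] = 1 − (1−0.21) × (1−0.17) × (1−0.080319) = 0.396965
P(Rail signal shows false clear) [OR] = 1 − (1−0.474653) × (1−0.396965) × (1−0.08) = 0.708542
Rounded to 4 decimal places: P(Rail signal shows false clear) ≈ 0.7085.

0.7085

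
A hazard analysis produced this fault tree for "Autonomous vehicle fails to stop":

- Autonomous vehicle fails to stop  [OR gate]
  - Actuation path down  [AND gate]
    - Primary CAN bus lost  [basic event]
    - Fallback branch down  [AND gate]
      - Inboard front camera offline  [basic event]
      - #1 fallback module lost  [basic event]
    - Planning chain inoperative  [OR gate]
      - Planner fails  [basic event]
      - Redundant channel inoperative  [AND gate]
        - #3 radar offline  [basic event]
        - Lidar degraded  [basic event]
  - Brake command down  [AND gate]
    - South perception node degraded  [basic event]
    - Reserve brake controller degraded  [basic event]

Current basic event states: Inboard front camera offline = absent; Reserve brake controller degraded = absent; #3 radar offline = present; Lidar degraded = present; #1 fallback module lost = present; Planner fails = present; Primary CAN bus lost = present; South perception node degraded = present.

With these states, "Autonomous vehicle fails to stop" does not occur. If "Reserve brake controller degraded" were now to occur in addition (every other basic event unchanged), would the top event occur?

Yes

Counterfactual: set "Reserve brake controller degraded" to occurred.
Fallback branch down [AND]: Inboard front camera offline=not, #1 fallback module lost=occurs → not all inputs occur → does not occur.
Redundant channel inoperative [AND]: #3 radar offline=occurs, Lidar degraded=occurs → all inputs occur → occurs.
Planning chain inoperative [OR]: Planner fails=occurs, Redundant channel inoperative=occurs → at least one input occurs → occurs.
Actuation path down [AND]: Primary CAN bus lost=occurs, Fallback branch down=not, Planning chain inoperative=occurs → not all inputs occur → does not occur.
Brake command down [AND]: South perception node degraded=occurs, Reserve brake controller degraded=occurs → all inputs occur → occurs.
Autonomous vehicle fails to stop [OR]: Actuation path down=not, Brake command down=occurs → at least one input occurs → occurs.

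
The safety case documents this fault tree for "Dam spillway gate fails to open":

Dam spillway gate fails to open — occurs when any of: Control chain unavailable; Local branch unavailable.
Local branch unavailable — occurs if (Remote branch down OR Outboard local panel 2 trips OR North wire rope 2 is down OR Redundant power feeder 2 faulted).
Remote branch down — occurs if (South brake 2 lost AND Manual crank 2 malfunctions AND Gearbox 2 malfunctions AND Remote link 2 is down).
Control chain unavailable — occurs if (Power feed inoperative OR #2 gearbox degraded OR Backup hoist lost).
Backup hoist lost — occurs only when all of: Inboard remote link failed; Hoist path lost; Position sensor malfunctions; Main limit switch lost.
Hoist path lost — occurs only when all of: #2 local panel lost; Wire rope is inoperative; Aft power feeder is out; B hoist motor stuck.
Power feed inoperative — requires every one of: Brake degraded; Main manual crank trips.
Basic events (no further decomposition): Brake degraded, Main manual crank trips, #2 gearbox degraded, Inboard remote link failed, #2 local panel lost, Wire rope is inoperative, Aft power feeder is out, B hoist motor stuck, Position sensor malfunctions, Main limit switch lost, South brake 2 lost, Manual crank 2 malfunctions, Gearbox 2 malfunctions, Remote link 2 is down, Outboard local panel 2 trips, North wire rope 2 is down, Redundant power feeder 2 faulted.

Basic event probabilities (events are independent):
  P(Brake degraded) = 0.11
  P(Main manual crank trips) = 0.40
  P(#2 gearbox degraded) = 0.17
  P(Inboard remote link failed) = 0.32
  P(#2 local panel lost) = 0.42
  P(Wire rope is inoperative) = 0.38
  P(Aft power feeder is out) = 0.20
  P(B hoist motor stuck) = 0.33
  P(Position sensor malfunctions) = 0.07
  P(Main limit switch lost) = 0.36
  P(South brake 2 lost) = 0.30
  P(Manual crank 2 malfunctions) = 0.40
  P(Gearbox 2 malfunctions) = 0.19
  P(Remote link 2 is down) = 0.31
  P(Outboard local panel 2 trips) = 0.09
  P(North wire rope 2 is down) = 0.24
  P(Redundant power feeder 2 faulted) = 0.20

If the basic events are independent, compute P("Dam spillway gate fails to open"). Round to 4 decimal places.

P(Power feed inoperative) [AND] = 0.11 × 0.40 = 0.044000
P(Hoist path lost) [AND] = 0.42 × 0.38 × 0.20 × 0.33 = 0.010534
P(Backup hoist lost) [AND] = 0.32 × 0.010534 × 0.07 × 0.36 = 0.000085
P(Control chain unavailable) [OR] = 1 − (1−0.044000) × (1−0.17) × (1−0.000085) = 0.206587
P(Remote branch down) [AND] = 0.30 × 0.40 × 0.19 × 0.31 = 0.007068
P(Local branch unavailable) [OR] = 1 − (1−0.007068) × (1−0.09) × (1−0.24) × (1−0.20) = 0.450631
P(Dam spillway gate fails to open) [OR] = 1 − (1−0.206587) × (1−0.450631) = 0.564123
Rounded to 4 decimal places: P(Dam spillway gate fails to open) ≈ 0.5641.

0.5641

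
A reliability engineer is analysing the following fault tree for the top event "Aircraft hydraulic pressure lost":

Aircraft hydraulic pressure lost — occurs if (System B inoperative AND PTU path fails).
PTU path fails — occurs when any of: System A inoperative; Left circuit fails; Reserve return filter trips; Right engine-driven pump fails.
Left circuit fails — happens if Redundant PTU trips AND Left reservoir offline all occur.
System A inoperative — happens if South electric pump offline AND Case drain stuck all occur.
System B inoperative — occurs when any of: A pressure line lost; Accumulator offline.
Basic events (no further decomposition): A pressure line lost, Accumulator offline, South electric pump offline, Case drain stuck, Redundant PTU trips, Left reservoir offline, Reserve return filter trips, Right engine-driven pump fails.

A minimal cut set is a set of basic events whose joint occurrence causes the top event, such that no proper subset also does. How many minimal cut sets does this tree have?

System B inoperative [OR]: union of children's cut sets → 2 cut set(s).
System A inoperative [AND]: one cut set from each child combined → 1 × 1 = 1 cut set(s).
Left circuit fails [AND]: one cut set from each child combined → 1 × 1 = 1 cut set(s).
PTU path fails [OR]: union of children's cut sets → 4 cut set(s).
Aircraft hydraulic pressure lost [AND]: one cut set from each child combined → 2 × 4 = 8 cut set(s).
Minimal cut sets: {A pressure line lost, Case drain stuck, South electric pump offline}; {A pressure line lost, Left reservoir offline, Redundant PTU trips}; {A pressure line lost, Reserve return filter trips}; {A pressure line lost, Right engine-driven pump fails}; {Accumulator offline, Case drain stuck, South electric pump offline}; {Accumulator offline, Left reservoir offline, Redundant PTU trips}; {Accumulator offline, Reserve return filter trips}; {Accumulator offline, Right engine-driven pump fails}.

8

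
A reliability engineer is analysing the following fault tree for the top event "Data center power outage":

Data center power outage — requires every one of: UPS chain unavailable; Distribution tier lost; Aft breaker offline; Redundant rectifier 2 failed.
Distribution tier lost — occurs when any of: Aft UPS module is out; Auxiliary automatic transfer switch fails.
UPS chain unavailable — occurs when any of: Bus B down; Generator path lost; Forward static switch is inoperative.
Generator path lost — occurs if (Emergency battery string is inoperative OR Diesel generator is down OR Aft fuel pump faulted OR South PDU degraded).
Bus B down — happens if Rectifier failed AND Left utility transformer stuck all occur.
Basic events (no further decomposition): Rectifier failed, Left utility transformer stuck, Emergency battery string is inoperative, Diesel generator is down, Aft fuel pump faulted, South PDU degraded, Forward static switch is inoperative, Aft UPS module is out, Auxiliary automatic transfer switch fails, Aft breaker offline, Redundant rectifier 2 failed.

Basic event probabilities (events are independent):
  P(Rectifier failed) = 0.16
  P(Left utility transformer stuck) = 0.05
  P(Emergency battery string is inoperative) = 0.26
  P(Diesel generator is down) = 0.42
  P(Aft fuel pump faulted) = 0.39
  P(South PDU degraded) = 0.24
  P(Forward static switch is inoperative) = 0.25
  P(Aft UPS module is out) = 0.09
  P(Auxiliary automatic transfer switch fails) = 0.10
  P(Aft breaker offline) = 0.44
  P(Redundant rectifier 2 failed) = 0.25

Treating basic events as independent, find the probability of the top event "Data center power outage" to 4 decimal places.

P(Bus B down) [AND] = 0.16 × 0.05 = 0.008000
P(Generator path lost) [OR] = 1 − (1−0.26) × (1−0.42) × (1−0.39) × (1−0.24) = 0.801023
P(UPS chain unavailable) [OR] = 1 − (1−0.008000) × (1−0.801023) × (1−0.25) = 0.851961
P(Distribution tier lost) [OR] = 1 − (1−0.09) × (1−0.10) = 0.181000
P(Data center power outage) [AND] = 0.851961 × 0.181000 × 0.44 × 0.25 = 0.016963
Rounded to 4 decimal places: P(Data center power outage) ≈ 0.0170.

0.0170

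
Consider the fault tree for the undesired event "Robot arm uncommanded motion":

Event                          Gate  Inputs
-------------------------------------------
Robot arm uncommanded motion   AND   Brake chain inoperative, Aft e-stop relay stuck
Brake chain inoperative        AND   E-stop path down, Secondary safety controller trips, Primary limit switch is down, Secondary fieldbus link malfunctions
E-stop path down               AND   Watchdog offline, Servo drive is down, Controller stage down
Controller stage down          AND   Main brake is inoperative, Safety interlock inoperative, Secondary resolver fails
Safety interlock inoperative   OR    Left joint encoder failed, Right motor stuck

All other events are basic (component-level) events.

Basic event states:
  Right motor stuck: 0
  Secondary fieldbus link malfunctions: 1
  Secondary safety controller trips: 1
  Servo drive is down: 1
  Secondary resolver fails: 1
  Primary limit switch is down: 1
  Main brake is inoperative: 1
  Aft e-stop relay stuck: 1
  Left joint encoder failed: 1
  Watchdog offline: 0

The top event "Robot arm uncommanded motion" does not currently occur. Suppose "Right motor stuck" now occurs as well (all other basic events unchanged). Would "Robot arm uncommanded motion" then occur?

No

Counterfactual: set "Right motor stuck" to occurred.
Safety interlock inoperative [OR]: Left joint encoder failed=occurs, Right motor stuck=occurs → at least one input occurs → occurs.
Controller stage down [AND]: Main brake is inoperative=occurs, Safety interlock inoperative=occurs, Secondary resolver fails=occurs → all inputs occur → occurs.
E-stop path down [AND]: Watchdog offline=not, Servo drive is down=occurs, Controller stage down=occurs → not all inputs occur → does not occur.
Brake chain inoperative [AND]: E-stop path down=not, Secondary safety controller trips=occurs, Primary limit switch is down=occurs, Secondary fieldbus link malfunctions=occurs → not all inputs occur → does not occur.
Robot arm uncommanded motion [AND]: Brake chain inoperative=not, Aft e-stop relay stuck=occurs → not all inputs occur → does not occur.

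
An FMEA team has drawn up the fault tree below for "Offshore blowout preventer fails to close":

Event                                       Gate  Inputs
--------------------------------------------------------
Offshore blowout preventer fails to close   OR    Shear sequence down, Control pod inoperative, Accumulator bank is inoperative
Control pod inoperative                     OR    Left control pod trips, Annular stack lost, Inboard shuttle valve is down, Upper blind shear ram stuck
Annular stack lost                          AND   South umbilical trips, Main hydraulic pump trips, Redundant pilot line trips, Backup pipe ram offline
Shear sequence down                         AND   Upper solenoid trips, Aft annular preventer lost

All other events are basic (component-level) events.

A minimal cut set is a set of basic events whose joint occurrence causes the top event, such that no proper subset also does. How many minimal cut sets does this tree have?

Shear sequence down [AND]: one cut set from each child combined → 1 × 1 = 1 cut set(s).
Annular stack lost [AND]: one cut set from each child combined → 1 × 1 × 1 × 1 = 1 cut set(s).
Control pod inoperative [OR]: union of children's cut sets → 4 cut set(s).
Offshore blowout preventer fails to close [OR]: union of children's cut sets → 6 cut set(s).
Minimal cut sets: {Aft annular preventer lost, Upper solenoid trips}; {Left control pod trips}; {Backup pipe ram offline, Main hydraulic pump trips, Redundant pilot line trips, South umbilical trips}; {Inboard shuttle valve is down}; {Upper blind shear ram stuck}; {Accumulator bank is inoperative}.

6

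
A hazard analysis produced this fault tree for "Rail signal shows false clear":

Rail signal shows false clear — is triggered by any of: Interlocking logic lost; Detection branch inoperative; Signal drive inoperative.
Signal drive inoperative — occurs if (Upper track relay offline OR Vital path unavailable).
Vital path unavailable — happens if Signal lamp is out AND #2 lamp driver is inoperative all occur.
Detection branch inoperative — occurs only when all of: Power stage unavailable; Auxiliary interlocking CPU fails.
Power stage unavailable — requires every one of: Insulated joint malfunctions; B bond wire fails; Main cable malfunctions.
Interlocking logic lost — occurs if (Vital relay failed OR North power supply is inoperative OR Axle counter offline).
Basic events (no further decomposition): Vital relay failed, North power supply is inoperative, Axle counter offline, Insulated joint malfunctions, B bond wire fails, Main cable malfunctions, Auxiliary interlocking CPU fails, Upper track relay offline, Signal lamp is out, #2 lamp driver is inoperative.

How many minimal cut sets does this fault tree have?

Interlocking logic lost [OR]: union of children's cut sets → 3 cut set(s).
Power stage unavailable [AND]: one cut set from each child combined → 1 × 1 × 1 = 1 cut set(s).
Detection branch inoperative [AND]: one cut set from each child combined → 1 × 1 = 1 cut set(s).
Vital path unavailable [AND]: one cut set from each child combined → 1 × 1 = 1 cut set(s).
Signal drive inoperative [OR]: union of children's cut sets → 2 cut set(s).
Rail signal shows false clear [OR]: union of children's cut sets → 6 cut set(s).
Minimal cut sets: {Vital relay failed}; {North power supply is inoperative}; {Axle counter offline}; {Auxiliary interlocking CPU fails, B bond wire fails, Insulated joint malfunctions, Main cable malfunctions}; {Upper track relay offline}; {#2 lamp driver is inoperative, Signal lamp is out}.

6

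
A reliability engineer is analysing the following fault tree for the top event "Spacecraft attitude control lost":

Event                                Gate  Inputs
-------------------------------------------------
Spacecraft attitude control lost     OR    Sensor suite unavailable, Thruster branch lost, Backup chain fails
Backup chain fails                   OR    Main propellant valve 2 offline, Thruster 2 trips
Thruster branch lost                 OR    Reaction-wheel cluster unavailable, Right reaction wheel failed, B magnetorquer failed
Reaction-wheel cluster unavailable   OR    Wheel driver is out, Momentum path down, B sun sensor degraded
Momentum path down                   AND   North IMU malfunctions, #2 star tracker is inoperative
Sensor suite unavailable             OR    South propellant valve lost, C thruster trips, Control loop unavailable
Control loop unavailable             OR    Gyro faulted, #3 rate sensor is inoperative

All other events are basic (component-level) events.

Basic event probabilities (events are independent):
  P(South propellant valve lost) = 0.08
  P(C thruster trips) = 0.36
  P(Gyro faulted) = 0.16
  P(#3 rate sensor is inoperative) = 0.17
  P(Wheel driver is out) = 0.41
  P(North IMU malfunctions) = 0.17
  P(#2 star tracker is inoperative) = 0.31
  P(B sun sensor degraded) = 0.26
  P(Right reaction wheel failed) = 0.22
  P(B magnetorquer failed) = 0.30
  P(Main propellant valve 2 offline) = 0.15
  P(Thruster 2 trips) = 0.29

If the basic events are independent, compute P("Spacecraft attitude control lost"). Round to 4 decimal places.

0.9441

P(Control loop unavailable) [OR] = 1 − (1−0.16) × (1−0.17) = 0.302800
P(Sensor suite unavailable) [OR] = 1 − (1−0.08) × (1−0.36) × (1−0.302800) = 0.589489
P(Momentum path down) [AND] = 0.17 × 0.31 = 0.052700
P(Reaction-wheel cluster unavailable) [OR] = 1 − (1−0.41) × (1−0.052700) × (1−0.26) = 0.586409
P(Thruster branch lost) [OR] = 1 − (1−0.586409) × (1−0.22) × (1−0.30) = 0.774179
P(Backup chain fails) [OR] = 1 − (1−0.15) × (1−0.29) = 0.396500
P(Spacecraft attitude control lost) [OR] = 1 − (1−0.589489) × (1−0.774179) × (1−0.396500) = 0.944054
Rounded to 4 decimal places: P(Spacecraft attitude control lost) ≈ 0.9441.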